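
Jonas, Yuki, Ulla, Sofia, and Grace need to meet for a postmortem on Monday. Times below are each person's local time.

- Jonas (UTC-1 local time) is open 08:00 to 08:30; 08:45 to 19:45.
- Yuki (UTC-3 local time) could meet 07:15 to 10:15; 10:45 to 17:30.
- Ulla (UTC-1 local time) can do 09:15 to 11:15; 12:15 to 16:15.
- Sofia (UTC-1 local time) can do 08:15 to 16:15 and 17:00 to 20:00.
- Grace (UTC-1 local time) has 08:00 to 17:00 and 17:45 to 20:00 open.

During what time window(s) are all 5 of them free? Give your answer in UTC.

Jonas in UTC: 09:00-09:30, 09:45-20:45 (add 1h to convert from UTC-1).
Yuki in UTC: 10:15-13:15, 13:45-20:30 (add 3h to convert from UTC-3).
Ulla in UTC: 10:15-12:15, 13:15-17:15 (add 1h to convert from UTC-1).
Sofia in UTC: 09:15-17:15, 18:00-21:00 (add 1h to convert from UTC-1).
Grace in UTC: 09:00-18:00, 18:45-21:00 (add 1h to convert from UTC-1).
Jonas ∩ Yuki: 10:15-13:15, 13:45-20:30.
Jonas ∩ Yuki ∩ Ulla: 10:15-12:15, 13:45-17:15.
Jonas ∩ Yuki ∩ Ulla ∩ Sofia: 10:15-12:15, 13:45-17:15.
Jonas ∩ Yuki ∩ Ulla ∩ Sofia ∩ Grace: 10:15-12:15, 13:45-17:15.

10:15-12:15, 13:45-17:15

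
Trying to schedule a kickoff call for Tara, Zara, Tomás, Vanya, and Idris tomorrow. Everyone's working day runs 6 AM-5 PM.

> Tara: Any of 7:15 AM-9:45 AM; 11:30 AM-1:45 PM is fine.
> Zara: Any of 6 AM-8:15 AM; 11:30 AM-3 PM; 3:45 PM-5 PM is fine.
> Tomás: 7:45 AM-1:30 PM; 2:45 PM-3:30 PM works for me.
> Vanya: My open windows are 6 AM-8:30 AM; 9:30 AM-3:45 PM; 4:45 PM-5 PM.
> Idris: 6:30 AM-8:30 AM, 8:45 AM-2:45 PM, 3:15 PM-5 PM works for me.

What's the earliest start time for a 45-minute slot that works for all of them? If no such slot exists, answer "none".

11:30

Tara ∩ Zara: 07:15-08:15, 11:30-13:45.
Tara ∩ Zara ∩ Tomás: 07:45-08:15, 11:30-13:30.
Tara ∩ Zara ∩ Tomás ∩ Vanya: 07:45-08:15, 11:30-13:30.
Tara ∩ Zara ∩ Tomás ∩ Vanya ∩ Idris: 07:45-08:15, 11:30-13:30.
Those are the intersection windows.
The first common window of at least 45 minutes is 11:30-13:30, so the earliest start is 11:30.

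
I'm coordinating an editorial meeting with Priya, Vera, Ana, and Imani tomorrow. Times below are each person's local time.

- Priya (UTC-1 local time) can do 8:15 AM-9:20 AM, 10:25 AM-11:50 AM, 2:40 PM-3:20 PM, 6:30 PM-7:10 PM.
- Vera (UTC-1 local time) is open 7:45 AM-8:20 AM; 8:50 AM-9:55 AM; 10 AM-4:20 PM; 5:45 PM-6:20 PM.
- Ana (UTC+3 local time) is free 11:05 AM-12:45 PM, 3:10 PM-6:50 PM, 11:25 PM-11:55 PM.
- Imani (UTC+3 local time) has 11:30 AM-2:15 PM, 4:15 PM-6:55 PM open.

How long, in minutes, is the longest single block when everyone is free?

10

Priya in UTC: 09:15-10:20, 11:25-12:50, 15:40-16:20, 19:30-20:10 (add 1h to convert from UTC-1).
Vera in UTC: 08:45-09:20, 09:50-10:55, 11:00-17:20, 18:45-19:20 (add 1h to convert from UTC-1).
Ana in UTC: 08:05-09:45, 12:10-15:50, 20:25-20:55 (subtract 3h to convert from UTC+3).
Imani in UTC: 08:30-11:15, 13:15-15:55 (subtract 3h to convert from UTC+3).
Priya ∩ Vera: 09:15-09:20, 09:50-10:20, 11:25-12:50, 15:40-16:20.
Priya ∩ Vera ∩ Ana: 09:15-09:20, 12:10-12:50, 15:40-15:50.
Priya ∩ Vera ∩ Ana ∩ Imani: 09:15-09:20, 15:40-15:50.
The longest is 15:40-15:50 at 10 minutes.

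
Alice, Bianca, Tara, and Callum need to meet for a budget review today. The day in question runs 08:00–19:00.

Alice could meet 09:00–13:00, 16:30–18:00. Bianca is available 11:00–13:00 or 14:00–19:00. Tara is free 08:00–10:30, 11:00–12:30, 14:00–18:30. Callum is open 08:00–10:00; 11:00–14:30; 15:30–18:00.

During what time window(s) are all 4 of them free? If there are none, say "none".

11:00-12:30, 16:30-18:00

Alice ∩ Bianca: 11:00-13:00, 16:30-18:00.
Alice ∩ Bianca ∩ Tara: 11:00-12:30, 16:30-18:00.
Alice ∩ Bianca ∩ Tara ∩ Callum: 11:00-12:30, 16:30-18:00.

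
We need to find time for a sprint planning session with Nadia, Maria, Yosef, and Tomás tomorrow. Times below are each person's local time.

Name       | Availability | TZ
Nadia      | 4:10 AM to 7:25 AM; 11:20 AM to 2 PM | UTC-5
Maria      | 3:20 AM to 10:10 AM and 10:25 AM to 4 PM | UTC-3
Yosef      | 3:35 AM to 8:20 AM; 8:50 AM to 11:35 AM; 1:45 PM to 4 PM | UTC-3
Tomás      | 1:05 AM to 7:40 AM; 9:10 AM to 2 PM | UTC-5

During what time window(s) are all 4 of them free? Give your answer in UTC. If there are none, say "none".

09:10-11:20, 11:50-12:25, 16:45-19:00

Nadia in UTC: 09:10-12:25, 16:20-19:00 (add 5h to convert from UTC-5).
Maria in UTC: 06:20-13:10, 13:25-19:00 (add 3h to convert from UTC-3).
Yosef in UTC: 06:35-11:20, 11:50-14:35, 16:45-19:00 (add 3h to convert from UTC-3).
Tomás in UTC: 06:05-12:40, 14:10-19:00 (add 5h to convert from UTC-5).
Nadia ∩ Maria: 09:10-12:25, 16:20-19:00.
Nadia ∩ Maria ∩ Yosef: 09:10-11:20, 11:50-12:25, 16:45-19:00.
Nadia ∩ Maria ∩ Yosef ∩ Tomás: 09:10-11:20, 11:50-12:25, 16:45-19:00.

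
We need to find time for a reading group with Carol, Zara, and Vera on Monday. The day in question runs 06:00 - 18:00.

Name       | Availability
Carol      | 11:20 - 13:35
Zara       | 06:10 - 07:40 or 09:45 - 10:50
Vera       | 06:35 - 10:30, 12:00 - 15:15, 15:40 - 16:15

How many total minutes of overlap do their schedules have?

Carol ∩ Zara: ∅.
Carol ∩ Zara ∩ Vera: ∅.
There is no time when everyone is free.
There is no common window, so the total is 0 minutes.

0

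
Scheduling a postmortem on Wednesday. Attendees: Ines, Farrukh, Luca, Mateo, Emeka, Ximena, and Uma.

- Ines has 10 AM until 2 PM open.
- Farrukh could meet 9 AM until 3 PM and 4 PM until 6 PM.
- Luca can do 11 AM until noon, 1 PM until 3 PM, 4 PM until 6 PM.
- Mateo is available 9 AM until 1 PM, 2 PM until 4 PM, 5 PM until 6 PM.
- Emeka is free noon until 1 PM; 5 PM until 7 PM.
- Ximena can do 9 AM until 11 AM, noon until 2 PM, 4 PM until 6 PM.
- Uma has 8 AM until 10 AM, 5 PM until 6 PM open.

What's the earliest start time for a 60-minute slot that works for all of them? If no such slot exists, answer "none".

none

Ines ∩ Farrukh: 10:00-14:00.
Ines ∩ Farrukh ∩ Luca: 11:00-12:00, 13:00-14:00.
Ines ∩ Farrukh ∩ Luca ∩ Mateo: 11:00-12:00.
Ines ∩ Farrukh ∩ Luca ∩ Mateo ∩ Emeka: ∅.
Ines ∩ Farrukh ∩ Luca ∩ Mateo ∩ Emeka ∩ Ximena: ∅.
Ines ∩ Farrukh ∩ Luca ∩ Mateo ∩ Emeka ∩ Ximena ∩ Uma: ∅.
There is no time when everyone is free.
No common window is at least 60 minutes long.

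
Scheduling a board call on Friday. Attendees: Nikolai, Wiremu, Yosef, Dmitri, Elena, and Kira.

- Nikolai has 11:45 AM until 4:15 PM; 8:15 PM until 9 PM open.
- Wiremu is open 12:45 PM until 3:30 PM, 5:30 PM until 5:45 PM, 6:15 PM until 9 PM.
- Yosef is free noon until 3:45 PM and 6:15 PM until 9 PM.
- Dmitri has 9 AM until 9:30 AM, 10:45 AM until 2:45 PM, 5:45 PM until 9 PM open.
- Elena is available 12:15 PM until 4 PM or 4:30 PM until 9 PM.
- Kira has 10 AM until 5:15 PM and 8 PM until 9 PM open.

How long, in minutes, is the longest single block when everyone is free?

120

Nikolai ∩ Wiremu: 12:45-15:30, 20:15-21:00.
Nikolai ∩ Wiremu ∩ Yosef: 12:45-15:30, 20:15-21:00.
Nikolai ∩ Wiremu ∩ Yosef ∩ Dmitri: 12:45-14:45, 20:15-21:00.
Nikolai ∩ Wiremu ∩ Yosef ∩ Dmitri ∩ Elena: 12:45-14:45, 20:15-21:00.
Nikolai ∩ Wiremu ∩ Yosef ∩ Dmitri ∩ Elena ∩ Kira: 12:45-14:45, 20:15-21:00.
The longest is 12:45-14:45 at 120 minutes.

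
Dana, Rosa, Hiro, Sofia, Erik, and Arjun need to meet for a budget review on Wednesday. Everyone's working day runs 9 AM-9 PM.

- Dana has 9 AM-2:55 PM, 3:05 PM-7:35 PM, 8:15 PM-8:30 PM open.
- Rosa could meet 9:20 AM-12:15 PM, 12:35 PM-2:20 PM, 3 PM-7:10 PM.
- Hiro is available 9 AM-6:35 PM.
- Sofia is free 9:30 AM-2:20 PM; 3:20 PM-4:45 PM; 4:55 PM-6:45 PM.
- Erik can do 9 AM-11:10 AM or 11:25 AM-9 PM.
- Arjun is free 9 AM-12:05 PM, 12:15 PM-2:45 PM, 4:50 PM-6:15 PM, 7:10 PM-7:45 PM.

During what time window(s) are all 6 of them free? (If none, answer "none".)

Dana ∩ Rosa: 09:20-12:15, 12:35-14:20, 15:05-19:10.
Dana ∩ Rosa ∩ Hiro: 09:20-12:15, 12:35-14:20, 15:05-18:35.
Dana ∩ Rosa ∩ Hiro ∩ Sofia: 09:30-12:15, 12:35-14:20, 15:20-16:45, 16:55-18:35.
Dana ∩ Rosa ∩ Hiro ∩ Sofia ∩ Erik: 09:30-11:10, 11:25-12:15, 12:35-14:20, 15:20-16:45, 16:55-18:35.
Dana ∩ Rosa ∩ Hiro ∩ Sofia ∩ Erik ∩ Arjun: 09:30-11:10, 11:25-12:05, 12:35-14:20, 16:55-18:15.

09:30-11:10, 11:25-12:05, 12:35-14:20, 16:55-18:15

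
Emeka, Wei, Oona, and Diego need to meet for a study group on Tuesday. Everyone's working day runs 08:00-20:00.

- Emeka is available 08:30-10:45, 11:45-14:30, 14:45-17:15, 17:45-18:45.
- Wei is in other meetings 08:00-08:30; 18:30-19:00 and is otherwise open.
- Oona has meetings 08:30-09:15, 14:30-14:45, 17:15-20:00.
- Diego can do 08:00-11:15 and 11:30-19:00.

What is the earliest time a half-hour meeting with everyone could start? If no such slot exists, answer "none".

Emeka free: 08:30-10:45, 11:45-14:30, 14:45-17:15, 17:45-18:45.
Wei free: 08:30-18:30, 19:00-20:00 (invert busy blocks within the working day).
Oona free: 08:00-08:30, 09:15-14:30, 14:45-17:15 (invert busy blocks within the working day).
Diego free: 08:00-11:15, 11:30-19:00.
Emeka ∩ Wei: 08:30-10:45, 11:45-14:30, 14:45-17:15, 17:45-18:30.
Emeka ∩ Wei ∩ Oona: 09:15-10:45, 11:45-14:30, 14:45-17:15.
Emeka ∩ Wei ∩ Oona ∩ Diego: 09:15-10:45, 11:45-14:30, 14:45-17:15.
The first common window of at least 30 minutes is 09:15-10:45, so the earliest start is 09:15.

09:15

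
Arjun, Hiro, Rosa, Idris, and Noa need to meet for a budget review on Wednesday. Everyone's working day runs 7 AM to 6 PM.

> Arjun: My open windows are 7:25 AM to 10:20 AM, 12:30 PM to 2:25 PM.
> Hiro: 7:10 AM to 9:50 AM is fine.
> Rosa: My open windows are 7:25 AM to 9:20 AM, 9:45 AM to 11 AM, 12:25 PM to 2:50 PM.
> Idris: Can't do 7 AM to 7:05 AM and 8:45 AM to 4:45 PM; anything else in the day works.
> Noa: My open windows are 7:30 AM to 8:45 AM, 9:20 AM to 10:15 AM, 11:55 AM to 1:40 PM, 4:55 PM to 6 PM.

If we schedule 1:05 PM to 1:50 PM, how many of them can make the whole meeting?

Arjun free: 07:25-10:20, 12:30-14:25.
Hiro free: 07:10-09:50.
Rosa free: 07:25-09:20, 09:45-11:00, 12:25-14:50.
Idris free: 07:05-08:45, 16:45-18:00 (invert busy blocks within the working day).
Noa free: 07:30-08:45, 09:20-10:15, 11:55-13:40, 16:55-18:00.
Arjun and Rosa can make the full 13:05-13:50 slot — that's 2.

2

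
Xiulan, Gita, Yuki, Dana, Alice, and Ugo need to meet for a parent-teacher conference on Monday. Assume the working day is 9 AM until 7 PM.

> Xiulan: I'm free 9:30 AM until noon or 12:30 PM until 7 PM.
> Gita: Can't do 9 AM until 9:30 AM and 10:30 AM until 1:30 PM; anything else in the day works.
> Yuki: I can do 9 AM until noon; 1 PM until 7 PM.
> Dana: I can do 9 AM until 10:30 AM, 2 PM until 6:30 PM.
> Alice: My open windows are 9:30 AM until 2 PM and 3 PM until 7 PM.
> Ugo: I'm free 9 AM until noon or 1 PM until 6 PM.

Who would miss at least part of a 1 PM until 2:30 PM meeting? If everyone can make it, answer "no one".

Xiulan free: 09:30-12:00, 12:30-19:00.
Gita free: 09:30-10:30, 13:30-19:00 (invert busy blocks within the working day).
Yuki free: 09:00-12:00, 13:00-19:00.
Dana free: 09:00-10:30, 14:00-18:30.
Alice free: 09:30-14:00, 15:00-19:00.
Ugo free: 09:00-12:00, 13:00-18:00.
Xiulan: free for 13:00-14:30. Gita: not fully free for 13:00-14:30. Yuki: free for 13:00-14:30. Dana: not fully free for 13:00-14:30. Alice: not fully free for 13:00-14:30. Ugo: free for 13:00-14:30.

Alice, Dana, Gita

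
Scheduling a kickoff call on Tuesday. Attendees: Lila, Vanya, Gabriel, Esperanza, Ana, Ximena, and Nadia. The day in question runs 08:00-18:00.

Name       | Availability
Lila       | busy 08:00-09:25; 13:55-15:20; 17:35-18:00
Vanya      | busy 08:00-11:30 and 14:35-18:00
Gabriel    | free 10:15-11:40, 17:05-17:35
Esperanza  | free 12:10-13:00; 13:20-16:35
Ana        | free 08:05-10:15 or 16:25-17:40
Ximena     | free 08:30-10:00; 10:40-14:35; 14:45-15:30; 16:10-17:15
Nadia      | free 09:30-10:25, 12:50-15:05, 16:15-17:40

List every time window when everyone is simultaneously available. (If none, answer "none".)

none

Lila free: 09:25-13:55, 15:20-17:35 (invert busy blocks within the working day).
Vanya free: 11:30-14:35 (invert busy blocks within the working day).
Gabriel free: 10:15-11:40, 17:05-17:35.
Esperanza free: 12:10-13:00, 13:20-16:35.
Ana free: 08:05-10:15, 16:25-17:40.
Ximena free: 08:30-10:00, 10:40-14:35, 14:45-15:30, 16:10-17:15.
Nadia free: 09:30-10:25, 12:50-15:05, 16:15-17:40.
Lila ∩ Vanya: 11:30-13:55.
Lila ∩ Vanya ∩ Gabriel: 11:30-11:40.
Lila ∩ Vanya ∩ Gabriel ∩ Esperanza: ∅.
Lila ∩ Vanya ∩ Gabriel ∩ Esperanza ∩ Ana: ∅.
Lila ∩ Vanya ∩ Gabriel ∩ Esperanza ∩ Ana ∩ Ximena: ∅.
Lila ∩ Vanya ∩ Gabriel ∩ Esperanza ∩ Ana ∩ Ximena ∩ Nadia: ∅.
There is no time when everyone is free.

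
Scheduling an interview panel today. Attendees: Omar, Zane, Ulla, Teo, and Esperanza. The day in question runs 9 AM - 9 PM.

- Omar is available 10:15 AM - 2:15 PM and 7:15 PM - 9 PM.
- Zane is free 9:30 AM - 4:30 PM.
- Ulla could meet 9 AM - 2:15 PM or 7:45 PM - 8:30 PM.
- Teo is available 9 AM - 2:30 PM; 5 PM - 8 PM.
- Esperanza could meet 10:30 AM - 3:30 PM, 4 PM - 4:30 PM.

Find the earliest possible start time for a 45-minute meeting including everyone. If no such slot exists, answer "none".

Omar ∩ Zane: 10:15-14:15.
Omar ∩ Zane ∩ Ulla: 10:15-14:15.
Omar ∩ Zane ∩ Ulla ∩ Teo: 10:15-14:15.
Omar ∩ Zane ∩ Ulla ∩ Teo ∩ Esperanza: 10:30-14:15.
So the common availability across everyone is 10:30-14:15.
The first common window of at least 45 minutes is 10:30-14:15, so the earliest start is 10:30.

10:30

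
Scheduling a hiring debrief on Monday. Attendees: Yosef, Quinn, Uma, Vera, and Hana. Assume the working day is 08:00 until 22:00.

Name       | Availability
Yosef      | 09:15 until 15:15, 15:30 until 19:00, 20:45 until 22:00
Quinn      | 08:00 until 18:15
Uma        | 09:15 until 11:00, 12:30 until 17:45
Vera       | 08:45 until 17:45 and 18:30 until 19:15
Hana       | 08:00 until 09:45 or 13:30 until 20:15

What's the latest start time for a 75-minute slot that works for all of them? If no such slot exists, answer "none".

16:30

Yosef ∩ Quinn: 09:15-15:15, 15:30-18:15.
Yosef ∩ Quinn ∩ Uma: 09:15-11:00, 12:30-15:15, 15:30-17:45.
Yosef ∩ Quinn ∩ Uma ∩ Vera: 09:15-11:00, 12:30-15:15, 15:30-17:45.
Yosef ∩ Quinn ∩ Uma ∩ Vera ∩ Hana: 09:15-09:45, 13:30-15:15, 15:30-17:45.
The last common window of at least 75 minutes is 15:30-17:45; a 75-minute meeting can start as late as 16:30 and still end by 17:45.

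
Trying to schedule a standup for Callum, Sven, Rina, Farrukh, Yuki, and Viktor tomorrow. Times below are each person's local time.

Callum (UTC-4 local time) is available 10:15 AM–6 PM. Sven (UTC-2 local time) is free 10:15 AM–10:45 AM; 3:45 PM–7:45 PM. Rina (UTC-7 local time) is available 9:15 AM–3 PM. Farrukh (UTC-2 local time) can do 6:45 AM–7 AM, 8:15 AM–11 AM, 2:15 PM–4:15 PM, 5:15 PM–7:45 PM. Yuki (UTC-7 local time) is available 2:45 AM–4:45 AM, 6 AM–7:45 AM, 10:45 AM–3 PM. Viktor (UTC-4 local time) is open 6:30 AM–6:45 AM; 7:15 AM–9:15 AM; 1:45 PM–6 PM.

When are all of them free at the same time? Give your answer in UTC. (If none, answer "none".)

Callum in UTC: 14:15-22:00 (add 4h to convert from UTC-4).
Sven in UTC: 12:15-12:45, 17:45-21:45 (add 2h to convert from UTC-2).
Rina in UTC: 16:15-22:00 (add 7h to convert from UTC-7).
Farrukh in UTC: 08:45-09:00, 10:15-13:00, 16:15-18:15, 19:15-21:45 (add 2h to convert from UTC-2).
Yuki in UTC: 09:45-11:45, 13:00-14:45, 17:45-22:00 (add 7h to convert from UTC-7).
Viktor in UTC: 10:30-10:45, 11:15-13:15, 17:45-22:00 (add 4h to convert from UTC-4).
Callum ∩ Sven: 17:45-21:45.
Callum ∩ Sven ∩ Rina: 17:45-21:45.
Callum ∩ Sven ∩ Rina ∩ Farrukh: 17:45-18:15, 19:15-21:45.
Callum ∩ Sven ∩ Rina ∩ Farrukh ∩ Yuki: 17:45-18:15, 19:15-21:45.
Callum ∩ Sven ∩ Rina ∩ Farrukh ∩ Yuki ∩ Viktor: 17:45-18:15, 19:15-21:45.

17:45-18:15, 19:15-21:45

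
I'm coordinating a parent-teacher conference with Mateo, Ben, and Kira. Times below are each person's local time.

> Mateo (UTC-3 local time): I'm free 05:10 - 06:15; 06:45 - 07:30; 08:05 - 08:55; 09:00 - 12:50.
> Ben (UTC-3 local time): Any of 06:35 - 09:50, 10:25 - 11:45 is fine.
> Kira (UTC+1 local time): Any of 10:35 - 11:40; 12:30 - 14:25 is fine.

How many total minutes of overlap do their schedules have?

Mateo in UTC: 08:10-09:15, 09:45-10:30, 11:05-11:55, 12:00-15:50 (add 3h to convert from UTC-3).
Ben in UTC: 09:35-12:50, 13:25-14:45 (add 3h to convert from UTC-3).
Kira in UTC: 09:35-10:40, 11:30-13:25 (subtract 1h to convert from UTC+1).
Mateo ∩ Ben: 09:45-10:30, 11:05-11:55, 12:00-12:50, 13:25-14:45.
Mateo ∩ Ben ∩ Kira: 09:45-10:30, 11:30-11:55, 12:00-12:50.
Summing the common windows: 45 + 25 + 50 = 120 minutes.

120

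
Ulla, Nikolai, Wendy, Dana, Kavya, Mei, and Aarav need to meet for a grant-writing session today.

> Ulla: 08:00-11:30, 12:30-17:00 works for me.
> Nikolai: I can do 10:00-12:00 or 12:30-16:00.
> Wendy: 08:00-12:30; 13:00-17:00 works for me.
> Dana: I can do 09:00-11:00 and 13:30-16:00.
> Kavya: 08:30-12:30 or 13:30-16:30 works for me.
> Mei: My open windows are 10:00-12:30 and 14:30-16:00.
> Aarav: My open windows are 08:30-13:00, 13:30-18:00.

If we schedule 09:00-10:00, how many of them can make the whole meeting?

Ulla, Wendy, Dana, Kavya, and Aarav can make the full 09:00-10:00 slot — that's 5.

5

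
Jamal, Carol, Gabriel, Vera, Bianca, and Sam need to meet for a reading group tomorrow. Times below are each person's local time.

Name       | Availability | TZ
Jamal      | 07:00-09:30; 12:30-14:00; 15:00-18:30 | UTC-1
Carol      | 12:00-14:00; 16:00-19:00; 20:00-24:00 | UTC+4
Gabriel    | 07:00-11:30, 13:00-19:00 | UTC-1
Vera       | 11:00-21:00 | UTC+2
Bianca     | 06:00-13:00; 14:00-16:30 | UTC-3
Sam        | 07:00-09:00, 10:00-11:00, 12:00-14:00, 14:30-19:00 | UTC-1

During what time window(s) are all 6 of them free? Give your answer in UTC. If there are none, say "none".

Jamal in UTC: 08:00-10:30, 13:30-15:00, 16:00-19:30 (add 1h to convert from UTC-1).
Carol in UTC: 08:00-10:00, 12:00-15:00, 16:00-20:00 (subtract 4h to convert from UTC+4).
Gabriel in UTC: 08:00-12:30, 14:00-20:00 (add 1h to convert from UTC-1).
Vera in UTC: 09:00-19:00 (subtract 2h to convert from UTC+2).
Bianca in UTC: 09:00-16:00, 17:00-19:30 (add 3h to convert from UTC-3).
Sam in UTC: 08:00-10:00, 11:00-12:00, 13:00-15:00, 15:30-20:00 (add 1h to convert from UTC-1).
Jamal ∩ Carol: 08:00-10:00, 13:30-15:00, 16:00-19:30.
Jamal ∩ Carol ∩ Gabriel: 08:00-10:00, 14:00-15:00, 16:00-19:30.
Jamal ∩ Carol ∩ Gabriel ∩ Vera: 09:00-10:00, 14:00-15:00, 16:00-19:00.
Jamal ∩ Carol ∩ Gabriel ∩ Vera ∩ Bianca: 09:00-10:00, 14:00-15:00, 17:00-19:00.
Jamal ∩ Carol ∩ Gabriel ∩ Vera ∩ Bianca ∩ Sam: 09:00-10:00, 14:00-15:00, 17:00-19:00.

09:00-10:00, 14:00-15:00, 17:00-19:00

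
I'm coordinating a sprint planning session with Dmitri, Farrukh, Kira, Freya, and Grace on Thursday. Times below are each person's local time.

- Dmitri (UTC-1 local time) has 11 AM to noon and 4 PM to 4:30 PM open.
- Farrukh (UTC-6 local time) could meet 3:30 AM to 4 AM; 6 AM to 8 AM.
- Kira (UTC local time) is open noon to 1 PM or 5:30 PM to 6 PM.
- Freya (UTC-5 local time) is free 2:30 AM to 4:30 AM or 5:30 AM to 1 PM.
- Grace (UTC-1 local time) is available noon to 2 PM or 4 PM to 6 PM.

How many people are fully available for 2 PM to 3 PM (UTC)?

2

Dmitri in UTC: 12:00-13:00, 17:00-17:30 (add 1h to convert from UTC-1).
Farrukh in UTC: 09:30-10:00, 12:00-14:00 (add 6h to convert from UTC-6).
Kira in UTC: 12:00-13:00, 17:30-18:00.
Freya in UTC: 07:30-09:30, 10:30-18:00 (add 5h to convert from UTC-5).
Grace in UTC: 13:00-15:00, 17:00-19:00 (add 1h to convert from UTC-1).
Freya and Grace can make the full 14:00-15:00 slot — that's 2.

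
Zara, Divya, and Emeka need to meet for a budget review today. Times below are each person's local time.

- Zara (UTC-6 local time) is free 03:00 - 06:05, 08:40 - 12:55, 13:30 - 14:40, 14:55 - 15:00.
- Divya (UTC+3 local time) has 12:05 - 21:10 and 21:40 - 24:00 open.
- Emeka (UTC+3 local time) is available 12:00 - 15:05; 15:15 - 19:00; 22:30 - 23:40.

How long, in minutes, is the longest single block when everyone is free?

180

Zara in UTC: 09:00-12:05, 14:40-18:55, 19:30-20:40, 20:55-21:00 (add 6h to convert from UTC-6).
Divya in UTC: 09:05-18:10, 18:40-21:00 (subtract 3h to convert from UTC+3).
Emeka in UTC: 09:00-12:05, 12:15-16:00, 19:30-20:40 (subtract 3h to convert from UTC+3).
Zara ∩ Divya: 09:05-12:05, 14:40-18:10, 18:40-18:55, 19:30-20:40, 20:55-21:00.
Zara ∩ Divya ∩ Emeka: 09:05-12:05, 14:40-16:00, 19:30-20:40.
The longest is 09:05-12:05 at 180 minutes.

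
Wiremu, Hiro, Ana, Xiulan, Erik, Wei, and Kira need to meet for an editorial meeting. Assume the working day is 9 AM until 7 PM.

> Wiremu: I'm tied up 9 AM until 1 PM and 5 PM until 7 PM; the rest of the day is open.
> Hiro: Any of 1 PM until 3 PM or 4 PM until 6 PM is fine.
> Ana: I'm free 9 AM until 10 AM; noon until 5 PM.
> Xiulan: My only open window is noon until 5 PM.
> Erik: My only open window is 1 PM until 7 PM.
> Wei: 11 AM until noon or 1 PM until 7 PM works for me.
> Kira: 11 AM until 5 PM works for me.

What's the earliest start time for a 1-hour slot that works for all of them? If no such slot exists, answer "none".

13:00

Wiremu free: 13:00-17:00 (invert busy blocks within the working day).
Hiro free: 13:00-15:00, 16:00-18:00.
Ana free: 09:00-10:00, 12:00-17:00.
Xiulan free: 12:00-17:00.
Erik free: 13:00-19:00.
Wei free: 11:00-12:00, 13:00-19:00.
Kira free: 11:00-17:00.
Wiremu ∩ Hiro: 13:00-15:00, 16:00-17:00.
Wiremu ∩ Hiro ∩ Ana: 13:00-15:00, 16:00-17:00.
Wiremu ∩ Hiro ∩ Ana ∩ Xiulan: 13:00-15:00, 16:00-17:00.
Wiremu ∩ Hiro ∩ Ana ∩ Xiulan ∩ Erik: 13:00-15:00, 16:00-17:00.
Wiremu ∩ Hiro ∩ Ana ∩ Xiulan ∩ Erik ∩ Wei: 13:00-15:00, 16:00-17:00.
Wiremu ∩ Hiro ∩ Ana ∩ Xiulan ∩ Erik ∩ Wei ∩ Kira: 13:00-15:00, 16:00-17:00.
The first common window of at least 60 minutes is 13:00-15:00, so the earliest start is 13:00.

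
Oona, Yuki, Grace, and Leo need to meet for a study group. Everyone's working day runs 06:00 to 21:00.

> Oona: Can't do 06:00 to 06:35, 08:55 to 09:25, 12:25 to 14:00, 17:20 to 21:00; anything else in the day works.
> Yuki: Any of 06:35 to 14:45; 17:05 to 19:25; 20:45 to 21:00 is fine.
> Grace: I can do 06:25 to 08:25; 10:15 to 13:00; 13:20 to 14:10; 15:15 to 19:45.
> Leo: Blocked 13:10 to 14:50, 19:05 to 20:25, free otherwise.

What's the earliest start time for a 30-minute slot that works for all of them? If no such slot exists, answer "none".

06:35

Oona free: 06:35-08:55, 09:25-12:25, 14:00-17:20 (invert busy blocks within the working day).
Yuki free: 06:35-14:45, 17:05-19:25, 20:45-21:00.
Grace free: 06:25-08:25, 10:15-13:00, 13:20-14:10, 15:15-19:45.
Leo free: 06:00-13:10, 14:50-19:05, 20:25-21:00 (invert busy blocks within the working day).
Oona ∩ Yuki: 06:35-08:55, 09:25-12:25, 14:00-14:45, 17:05-17:20.
Oona ∩ Yuki ∩ Grace: 06:35-08:25, 10:15-12:25, 14:00-14:10, 17:05-17:20.
Oona ∩ Yuki ∩ Grace ∩ Leo: 06:35-08:25, 10:15-12:25, 17:05-17:20.
The first common window of at least 30 minutes is 06:35-08:25, so the earliest start is 06:35.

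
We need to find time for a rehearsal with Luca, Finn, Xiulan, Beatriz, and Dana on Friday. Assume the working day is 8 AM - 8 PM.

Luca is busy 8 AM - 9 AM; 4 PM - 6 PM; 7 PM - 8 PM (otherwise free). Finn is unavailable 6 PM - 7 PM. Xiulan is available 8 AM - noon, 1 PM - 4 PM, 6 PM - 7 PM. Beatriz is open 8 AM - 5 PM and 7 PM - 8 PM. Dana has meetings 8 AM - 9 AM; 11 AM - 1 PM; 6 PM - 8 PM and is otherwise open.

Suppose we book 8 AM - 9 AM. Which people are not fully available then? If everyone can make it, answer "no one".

Luca free: 09:00-16:00, 18:00-19:00 (invert busy blocks within the working day).
Finn free: 08:00-18:00, 19:00-20:00 (invert busy blocks within the working day).
Xiulan free: 08:00-12:00, 13:00-16:00, 18:00-19:00.
Beatriz free: 08:00-17:00, 19:00-20:00.
Dana free: 09:00-11:00, 13:00-18:00 (invert busy blocks within the working day).
Luca: not fully free for 08:00-09:00. Finn: free for 08:00-09:00. Xiulan: free for 08:00-09:00. Beatriz: free for 08:00-09:00. Dana: not fully free for 08:00-09:00.

Dana, Luca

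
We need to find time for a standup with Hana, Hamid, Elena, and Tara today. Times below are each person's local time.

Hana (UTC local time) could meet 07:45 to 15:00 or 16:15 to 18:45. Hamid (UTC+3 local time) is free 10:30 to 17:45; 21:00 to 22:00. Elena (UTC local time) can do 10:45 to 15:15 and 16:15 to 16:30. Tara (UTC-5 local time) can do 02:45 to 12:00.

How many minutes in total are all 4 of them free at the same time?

Hana in UTC: 07:45-15:00, 16:15-18:45.
Hamid in UTC: 07:30-14:45, 18:00-19:00 (subtract 3h to convert from UTC+3).
Elena in UTC: 10:45-15:15, 16:15-16:30.
Tara in UTC: 07:45-17:00 (add 5h to convert from UTC-5).
Hana ∩ Hamid: 07:45-14:45, 18:00-18:45.
Hana ∩ Hamid ∩ Elena: 10:45-14:45.
Hana ∩ Hamid ∩ Elena ∩ Tara: 10:45-14:45.
That's a single block of 240 minutes.

240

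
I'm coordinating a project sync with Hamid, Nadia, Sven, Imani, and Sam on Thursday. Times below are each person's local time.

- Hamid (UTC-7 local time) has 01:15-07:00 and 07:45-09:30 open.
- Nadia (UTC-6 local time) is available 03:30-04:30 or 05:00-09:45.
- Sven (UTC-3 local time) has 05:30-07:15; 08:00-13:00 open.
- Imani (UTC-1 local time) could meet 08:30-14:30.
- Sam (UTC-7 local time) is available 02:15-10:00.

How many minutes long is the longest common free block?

180

Hamid in UTC: 08:15-14:00, 14:45-16:30 (add 7h to convert from UTC-7).
Nadia in UTC: 09:30-10:30, 11:00-15:45 (add 6h to convert from UTC-6).
Sven in UTC: 08:30-10:15, 11:00-16:00 (add 3h to convert from UTC-3).
Imani in UTC: 09:30-15:30 (add 1h to convert from UTC-1).
Sam in UTC: 09:15-17:00 (add 7h to convert from UTC-7).
Hamid ∩ Nadia: 09:30-10:30, 11:00-14:00, 14:45-15:45.
Hamid ∩ Nadia ∩ Sven: 09:30-10:15, 11:00-14:00, 14:45-15:45.
Hamid ∩ Nadia ∩ Sven ∩ Imani: 09:30-10:15, 11:00-14:00, 14:45-15:30.
Hamid ∩ Nadia ∩ Sven ∩ Imani ∩ Sam: 09:30-10:15, 11:00-14:00, 14:45-15:30.
The longest is 11:00-14:00 at 180 minutes.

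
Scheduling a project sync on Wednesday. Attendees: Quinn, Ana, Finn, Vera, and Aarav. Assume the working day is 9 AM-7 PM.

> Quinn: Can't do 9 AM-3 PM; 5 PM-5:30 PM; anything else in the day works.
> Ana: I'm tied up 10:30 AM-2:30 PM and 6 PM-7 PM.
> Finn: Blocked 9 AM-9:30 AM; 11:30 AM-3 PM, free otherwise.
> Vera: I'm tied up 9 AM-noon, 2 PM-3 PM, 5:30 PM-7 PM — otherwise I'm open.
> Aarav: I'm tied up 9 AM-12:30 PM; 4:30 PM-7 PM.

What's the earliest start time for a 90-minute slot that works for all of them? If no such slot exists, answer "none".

Quinn free: 15:00-17:00, 17:30-19:00 (invert busy blocks within the working day).
Ana free: 09:00-10:30, 14:30-18:00 (invert busy blocks within the working day).
Finn free: 09:30-11:30, 15:00-19:00 (invert busy blocks within the working day).
Vera free: 12:00-14:00, 15:00-17:30 (invert busy blocks within the working day).
Aarav free: 12:30-16:30 (invert busy blocks within the working day).
Quinn ∩ Ana: 15:00-17:00, 17:30-18:00.
Quinn ∩ Ana ∩ Finn: 15:00-17:00, 17:30-18:00.
Quinn ∩ Ana ∩ Finn ∩ Vera: 15:00-17:00.
Quinn ∩ Ana ∩ Finn ∩ Vera ∩ Aarav: 15:00-16:30.
Those are the intersection windows.
The first common window of at least 90 minutes is 15:00-16:30, so the earliest start is 15:00.

15:00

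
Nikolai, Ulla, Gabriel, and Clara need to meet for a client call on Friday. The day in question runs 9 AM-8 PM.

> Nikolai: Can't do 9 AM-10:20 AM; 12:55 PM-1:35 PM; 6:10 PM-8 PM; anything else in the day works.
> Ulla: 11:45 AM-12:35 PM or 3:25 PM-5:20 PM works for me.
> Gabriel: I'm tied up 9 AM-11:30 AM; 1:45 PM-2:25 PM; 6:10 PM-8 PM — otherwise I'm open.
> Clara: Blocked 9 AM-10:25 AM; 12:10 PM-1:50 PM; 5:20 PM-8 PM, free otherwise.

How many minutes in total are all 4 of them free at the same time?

140

Nikolai free: 10:20-12:55, 13:35-18:10 (invert busy blocks within the working day).
Ulla free: 11:45-12:35, 15:25-17:20.
Gabriel free: 11:30-13:45, 14:25-18:10 (invert busy blocks within the working day).
Clara free: 10:25-12:10, 13:50-17:20 (invert busy blocks within the working day).
Nikolai ∩ Ulla: 11:45-12:35, 15:25-17:20.
Nikolai ∩ Ulla ∩ Gabriel: 11:45-12:35, 15:25-17:20.
Nikolai ∩ Ulla ∩ Gabriel ∩ Clara: 11:45-12:10, 15:25-17:20.
Those are the intersection windows.
Summing the common windows: 25 + 115 = 140 minutes.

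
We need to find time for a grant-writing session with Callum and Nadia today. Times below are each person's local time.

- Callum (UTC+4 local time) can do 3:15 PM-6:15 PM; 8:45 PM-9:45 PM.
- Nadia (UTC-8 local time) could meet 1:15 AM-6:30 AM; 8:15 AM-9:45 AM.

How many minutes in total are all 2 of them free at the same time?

240

Callum in UTC: 11:15-14:15, 16:45-17:45 (subtract 4h to convert from UTC+4).
Nadia in UTC: 09:15-14:30, 16:15-17:45 (add 8h to convert from UTC-8).
Callum ∩ Nadia: 11:15-14:15, 16:45-17:45.
Summing the common windows: 180 + 60 = 240 minutes.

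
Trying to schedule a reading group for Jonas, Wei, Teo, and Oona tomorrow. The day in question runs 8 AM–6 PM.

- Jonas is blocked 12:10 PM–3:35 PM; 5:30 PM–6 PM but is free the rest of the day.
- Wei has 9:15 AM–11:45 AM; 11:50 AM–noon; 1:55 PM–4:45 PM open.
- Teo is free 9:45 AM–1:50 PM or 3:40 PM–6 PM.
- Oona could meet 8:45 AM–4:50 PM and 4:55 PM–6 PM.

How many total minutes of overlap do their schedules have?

195

Jonas free: 08:00-12:10, 15:35-17:30 (invert busy blocks within the working day).
Wei free: 09:15-11:45, 11:50-12:00, 13:55-16:45.
Teo free: 09:45-13:50, 15:40-18:00.
Oona free: 08:45-16:50, 16:55-18:00.
Jonas ∩ Wei: 09:15-11:45, 11:50-12:00, 15:35-16:45.
Jonas ∩ Wei ∩ Teo: 09:45-11:45, 11:50-12:00, 15:40-16:45.
Jonas ∩ Wei ∩ Teo ∩ Oona: 09:45-11:45, 11:50-12:00, 15:40-16:45.
So the common availability across everyone is 09:45-11:45, 11:50-12:00, 15:40-16:45.
Summing the common windows: 120 + 10 + 65 = 195 minutes.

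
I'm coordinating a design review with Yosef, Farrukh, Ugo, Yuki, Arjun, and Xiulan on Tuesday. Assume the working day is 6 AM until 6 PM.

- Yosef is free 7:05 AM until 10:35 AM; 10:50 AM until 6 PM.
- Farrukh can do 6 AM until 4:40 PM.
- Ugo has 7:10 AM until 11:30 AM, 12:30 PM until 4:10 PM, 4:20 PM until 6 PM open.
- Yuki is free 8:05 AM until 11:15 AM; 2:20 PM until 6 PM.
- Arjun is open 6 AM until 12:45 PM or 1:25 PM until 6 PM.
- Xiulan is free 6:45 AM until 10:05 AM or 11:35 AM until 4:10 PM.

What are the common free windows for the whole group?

08:05-10:05, 14:20-16:10

Yosef ∩ Farrukh: 07:05-10:35, 10:50-16:40.
Yosef ∩ Farrukh ∩ Ugo: 07:10-10:35, 10:50-11:30, 12:30-16:10, 16:20-16:40.
Yosef ∩ Farrukh ∩ Ugo ∩ Yuki: 08:05-10:35, 10:50-11:15, 14:20-16:10, 16:20-16:40.
Yosef ∩ Farrukh ∩ Ugo ∩ Yuki ∩ Arjun: 08:05-10:35, 10:50-11:15, 14:20-16:10, 16:20-16:40.
Yosef ∩ Farrukh ∩ Ugo ∩ Yuki ∩ Arjun ∩ Xiulan: 08:05-10:05, 14:20-16:10.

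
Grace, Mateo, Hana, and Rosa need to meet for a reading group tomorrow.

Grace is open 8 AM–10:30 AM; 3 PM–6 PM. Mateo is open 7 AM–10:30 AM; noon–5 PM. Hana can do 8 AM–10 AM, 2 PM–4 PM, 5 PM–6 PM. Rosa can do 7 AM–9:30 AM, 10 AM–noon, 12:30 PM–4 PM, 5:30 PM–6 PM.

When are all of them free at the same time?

Grace ∩ Mateo: 08:00-10:30, 15:00-17:00.
Grace ∩ Mateo ∩ Hana: 08:00-10:00, 15:00-16:00.
Grace ∩ Mateo ∩ Hana ∩ Rosa: 08:00-09:30, 15:00-16:00.
So the common availability across everyone is 08:00-09:30, 15:00-16:00.

08:00-09:30, 15:00-16:00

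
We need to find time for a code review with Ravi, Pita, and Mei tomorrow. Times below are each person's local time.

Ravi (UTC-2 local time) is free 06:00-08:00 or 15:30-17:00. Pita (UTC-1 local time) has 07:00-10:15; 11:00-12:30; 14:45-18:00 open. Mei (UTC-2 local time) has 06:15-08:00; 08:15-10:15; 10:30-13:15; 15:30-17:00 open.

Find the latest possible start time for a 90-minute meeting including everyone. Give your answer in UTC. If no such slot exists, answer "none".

Ravi in UTC: 08:00-10:00, 17:30-19:00 (add 2h to convert from UTC-2).
Pita in UTC: 08:00-11:15, 12:00-13:30, 15:45-19:00 (add 1h to convert from UTC-1).
Mei in UTC: 08:15-10:00, 10:15-12:15, 12:30-15:15, 17:30-19:00 (add 2h to convert from UTC-2).
Ravi ∩ Pita: 08:00-10:00, 17:30-19:00.
Ravi ∩ Pita ∩ Mei: 08:15-10:00, 17:30-19:00.
The last common window of at least 90 minutes is 17:30-19:00; a 90-minute meeting can start as late as 17:30 and still end by 19:00.

17:30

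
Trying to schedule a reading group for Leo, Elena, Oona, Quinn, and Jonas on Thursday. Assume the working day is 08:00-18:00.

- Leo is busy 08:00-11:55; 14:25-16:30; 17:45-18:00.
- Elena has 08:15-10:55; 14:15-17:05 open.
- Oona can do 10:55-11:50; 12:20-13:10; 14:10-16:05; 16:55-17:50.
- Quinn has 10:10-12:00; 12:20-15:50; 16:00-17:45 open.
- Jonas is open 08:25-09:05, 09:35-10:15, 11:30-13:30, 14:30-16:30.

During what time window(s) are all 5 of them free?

none

Leo free: 11:55-14:25, 16:30-17:45 (invert busy blocks within the working day).
Elena free: 08:15-10:55, 14:15-17:05.
Oona free: 10:55-11:50, 12:20-13:10, 14:10-16:05, 16:55-17:50.
Quinn free: 10:10-12:00, 12:20-15:50, 16:00-17:45.
Jonas free: 08:25-09:05, 09:35-10:15, 11:30-13:30, 14:30-16:30.
Leo ∩ Elena: 14:15-14:25, 16:30-17:05.
Leo ∩ Elena ∩ Oona: 14:15-14:25, 16:55-17:05.
Leo ∩ Elena ∩ Oona ∩ Quinn: 14:15-14:25, 16:55-17:05.
Leo ∩ Elena ∩ Oona ∩ Quinn ∩ Jonas: ∅.
There is no time when everyone is free.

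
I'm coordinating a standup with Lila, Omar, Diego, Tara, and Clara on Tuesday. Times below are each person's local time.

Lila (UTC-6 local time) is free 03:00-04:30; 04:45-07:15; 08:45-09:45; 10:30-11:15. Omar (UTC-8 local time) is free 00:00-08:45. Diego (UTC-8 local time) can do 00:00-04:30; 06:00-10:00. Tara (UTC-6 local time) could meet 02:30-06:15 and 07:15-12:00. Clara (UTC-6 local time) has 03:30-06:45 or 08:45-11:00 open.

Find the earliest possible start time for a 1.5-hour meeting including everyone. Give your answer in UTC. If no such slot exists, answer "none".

Lila in UTC: 09:00-10:30, 10:45-13:15, 14:45-15:45, 16:30-17:15 (add 6h to convert from UTC-6).
Omar in UTC: 08:00-16:45 (add 8h to convert from UTC-8).
Diego in UTC: 08:00-12:30, 14:00-18:00 (add 8h to convert from UTC-8).
Tara in UTC: 08:30-12:15, 13:15-18:00 (add 6h to convert from UTC-6).
Clara in UTC: 09:30-12:45, 14:45-17:00 (add 6h to convert from UTC-6).
Lila ∩ Omar: 09:00-10:30, 10:45-13:15, 14:45-15:45, 16:30-16:45.
Lila ∩ Omar ∩ Diego: 09:00-10:30, 10:45-12:30, 14:45-15:45, 16:30-16:45.
Lila ∩ Omar ∩ Diego ∩ Tara: 09:00-10:30, 10:45-12:15, 14:45-15:45, 16:30-16:45.
Lila ∩ Omar ∩ Diego ∩ Tara ∩ Clara: 09:30-10:30, 10:45-12:15, 14:45-15:45, 16:30-16:45.
The first common window of at least 90 minutes is 10:45-12:15, so the earliest start is 10:45.

10:45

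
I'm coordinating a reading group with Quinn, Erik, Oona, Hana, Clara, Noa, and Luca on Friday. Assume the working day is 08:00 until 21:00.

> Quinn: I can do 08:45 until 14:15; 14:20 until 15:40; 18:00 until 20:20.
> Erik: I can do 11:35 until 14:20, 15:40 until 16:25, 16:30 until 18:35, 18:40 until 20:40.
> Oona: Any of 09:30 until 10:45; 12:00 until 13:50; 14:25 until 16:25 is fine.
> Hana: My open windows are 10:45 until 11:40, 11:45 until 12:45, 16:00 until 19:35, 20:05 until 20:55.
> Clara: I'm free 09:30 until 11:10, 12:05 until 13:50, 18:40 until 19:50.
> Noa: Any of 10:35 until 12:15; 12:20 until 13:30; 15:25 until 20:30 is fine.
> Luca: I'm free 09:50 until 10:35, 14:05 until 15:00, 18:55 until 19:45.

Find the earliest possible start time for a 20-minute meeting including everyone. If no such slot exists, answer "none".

none

Quinn ∩ Erik: 11:35-14:15, 18:00-18:35, 18:40-20:20.
Quinn ∩ Erik ∩ Oona: 12:00-13:50.
Quinn ∩ Erik ∩ Oona ∩ Hana: 12:00-12:45.
Quinn ∩ Erik ∩ Oona ∩ Hana ∩ Clara: 12:05-12:45.
Quinn ∩ Erik ∩ Oona ∩ Hana ∩ Clara ∩ Noa: 12:05-12:15, 12:20-12:45.
Quinn ∩ Erik ∩ Oona ∩ Hana ∩ Clara ∩ Noa ∩ Luca: ∅.
There is no time when everyone is free.
No common window is at least 20 minutes long.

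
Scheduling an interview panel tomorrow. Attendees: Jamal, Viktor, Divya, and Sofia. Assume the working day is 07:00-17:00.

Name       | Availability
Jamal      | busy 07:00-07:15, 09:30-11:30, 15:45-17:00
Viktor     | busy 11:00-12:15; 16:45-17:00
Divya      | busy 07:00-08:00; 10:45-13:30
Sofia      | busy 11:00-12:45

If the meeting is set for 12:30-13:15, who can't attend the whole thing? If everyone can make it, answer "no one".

Divya, Sofia

Jamal free: 07:15-09:30, 11:30-15:45 (invert busy blocks within the working day).
Viktor free: 07:00-11:00, 12:15-16:45 (invert busy blocks within the working day).
Divya free: 08:00-10:45, 13:30-17:00 (invert busy blocks within the working day).
Sofia free: 07:00-11:00, 12:45-17:00 (invert busy blocks within the working day).
Jamal: free for 12:30-13:15. Viktor: free for 12:30-13:15. Divya: not fully free for 12:30-13:15. Sofia: not fully free for 12:30-13:15.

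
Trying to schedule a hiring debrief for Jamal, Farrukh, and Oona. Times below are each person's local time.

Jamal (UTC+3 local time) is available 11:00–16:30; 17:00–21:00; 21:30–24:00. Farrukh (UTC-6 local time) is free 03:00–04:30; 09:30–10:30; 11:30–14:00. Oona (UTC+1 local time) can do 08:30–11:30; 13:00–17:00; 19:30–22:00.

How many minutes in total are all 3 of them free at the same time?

210

Jamal in UTC: 08:00-13:30, 14:00-18:00, 18:30-21:00 (subtract 3h to convert from UTC+3).
Farrukh in UTC: 09:00-10:30, 15:30-16:30, 17:30-20:00 (add 6h to convert from UTC-6).
Oona in UTC: 07:30-10:30, 12:00-16:00, 18:30-21:00 (subtract 1h to convert from UTC+1).
Jamal ∩ Farrukh: 09:00-10:30, 15:30-16:30, 17:30-18:00, 18:30-20:00.
Jamal ∩ Farrukh ∩ Oona: 09:00-10:30, 15:30-16:00, 18:30-20:00.
Summing the common windows: 90 + 30 + 90 = 210 minutes.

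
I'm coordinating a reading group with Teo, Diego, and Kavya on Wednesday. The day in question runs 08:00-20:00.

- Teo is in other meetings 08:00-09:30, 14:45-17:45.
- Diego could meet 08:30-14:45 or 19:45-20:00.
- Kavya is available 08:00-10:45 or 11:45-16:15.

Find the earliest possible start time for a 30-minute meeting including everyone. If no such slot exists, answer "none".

Teo free: 09:30-14:45, 17:45-20:00 (invert busy blocks within the working day).
Diego free: 08:30-14:45, 19:45-20:00.
Kavya free: 08:00-10:45, 11:45-16:15.
Teo ∩ Diego: 09:30-14:45, 19:45-20:00.
Teo ∩ Diego ∩ Kavya: 09:30-10:45, 11:45-14:45.
The first common window of at least 30 minutes is 09:30-10:45, so the earliest start is 09:30.

09:30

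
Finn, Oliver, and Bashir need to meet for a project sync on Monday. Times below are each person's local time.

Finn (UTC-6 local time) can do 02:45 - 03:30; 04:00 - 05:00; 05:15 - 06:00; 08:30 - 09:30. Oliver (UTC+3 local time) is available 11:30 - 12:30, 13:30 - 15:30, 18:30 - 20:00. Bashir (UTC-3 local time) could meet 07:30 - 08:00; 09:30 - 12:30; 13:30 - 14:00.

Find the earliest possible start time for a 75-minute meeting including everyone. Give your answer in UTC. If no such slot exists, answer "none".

none

Finn in UTC: 08:45-09:30, 10:00-11:00, 11:15-12:00, 14:30-15:30 (add 6h to convert from UTC-6).
Oliver in UTC: 08:30-09:30, 10:30-12:30, 15:30-17:00 (subtract 3h to convert from UTC+3).
Bashir in UTC: 10:30-11:00, 12:30-15:30, 16:30-17:00 (add 3h to convert from UTC-3).
Finn ∩ Oliver: 08:45-09:30, 10:30-11:00, 11:15-12:00.
Finn ∩ Oliver ∩ Bashir: 10:30-11:00.
No common window is at least 75 minutes long.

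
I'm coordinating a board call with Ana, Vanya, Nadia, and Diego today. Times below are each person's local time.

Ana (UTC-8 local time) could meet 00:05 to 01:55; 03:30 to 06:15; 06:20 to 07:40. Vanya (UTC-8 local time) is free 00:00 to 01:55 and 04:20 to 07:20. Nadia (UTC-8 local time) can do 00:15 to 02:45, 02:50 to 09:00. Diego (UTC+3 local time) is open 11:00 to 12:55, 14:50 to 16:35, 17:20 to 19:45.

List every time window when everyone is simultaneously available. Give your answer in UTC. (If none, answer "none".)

08:15-09:55, 12:20-13:35, 14:20-15:20

Ana in UTC: 08:05-09:55, 11:30-14:15, 14:20-15:40 (add 8h to convert from UTC-8).
Vanya in UTC: 08:00-09:55, 12:20-15:20 (add 8h to convert from UTC-8).
Nadia in UTC: 08:15-10:45, 10:50-17:00 (add 8h to convert from UTC-8).
Diego in UTC: 08:00-09:55, 11:50-13:35, 14:20-16:45 (subtract 3h to convert from UTC+3).
Ana ∩ Vanya: 08:05-09:55, 12:20-14:15, 14:20-15:20.
Ana ∩ Vanya ∩ Nadia: 08:15-09:55, 12:20-14:15, 14:20-15:20.
Ana ∩ Vanya ∩ Nadia ∩ Diego: 08:15-09:55, 12:20-13:35, 14:20-15:20.
Those are the intersection windows.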